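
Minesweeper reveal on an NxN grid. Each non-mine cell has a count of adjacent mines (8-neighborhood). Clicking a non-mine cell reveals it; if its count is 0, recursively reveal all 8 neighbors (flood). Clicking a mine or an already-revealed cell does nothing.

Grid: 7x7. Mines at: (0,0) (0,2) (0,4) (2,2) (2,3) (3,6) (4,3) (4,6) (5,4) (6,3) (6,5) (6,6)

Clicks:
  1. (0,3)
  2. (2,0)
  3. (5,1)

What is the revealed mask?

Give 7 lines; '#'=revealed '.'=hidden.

Click 1 (0,3) count=2: revealed 1 new [(0,3)] -> total=1
Click 2 (2,0) count=0: revealed 16 new [(1,0) (1,1) (2,0) (2,1) (3,0) (3,1) (3,2) (4,0) (4,1) (4,2) (5,0) (5,1) (5,2) (6,0) (6,1) (6,2)] -> total=17
Click 3 (5,1) count=0: revealed 0 new [(none)] -> total=17

Answer: ...#...
##.....
##.....
###....
###....
###....
###....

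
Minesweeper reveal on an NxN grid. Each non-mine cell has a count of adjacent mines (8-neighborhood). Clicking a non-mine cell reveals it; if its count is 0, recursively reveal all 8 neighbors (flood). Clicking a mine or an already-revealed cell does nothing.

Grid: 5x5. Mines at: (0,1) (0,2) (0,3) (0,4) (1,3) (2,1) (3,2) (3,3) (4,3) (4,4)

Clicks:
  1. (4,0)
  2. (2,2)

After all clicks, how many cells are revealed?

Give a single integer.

Answer: 5

Derivation:
Click 1 (4,0) count=0: revealed 4 new [(3,0) (3,1) (4,0) (4,1)] -> total=4
Click 2 (2,2) count=4: revealed 1 new [(2,2)] -> total=5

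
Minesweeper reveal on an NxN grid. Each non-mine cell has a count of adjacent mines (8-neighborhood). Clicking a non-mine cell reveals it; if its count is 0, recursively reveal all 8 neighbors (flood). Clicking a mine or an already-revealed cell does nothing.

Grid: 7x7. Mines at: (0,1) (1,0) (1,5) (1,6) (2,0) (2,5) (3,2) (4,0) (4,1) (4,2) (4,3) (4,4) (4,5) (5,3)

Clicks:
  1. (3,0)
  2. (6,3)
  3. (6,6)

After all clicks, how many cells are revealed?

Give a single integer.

Click 1 (3,0) count=3: revealed 1 new [(3,0)] -> total=1
Click 2 (6,3) count=1: revealed 1 new [(6,3)] -> total=2
Click 3 (6,6) count=0: revealed 6 new [(5,4) (5,5) (5,6) (6,4) (6,5) (6,6)] -> total=8

Answer: 8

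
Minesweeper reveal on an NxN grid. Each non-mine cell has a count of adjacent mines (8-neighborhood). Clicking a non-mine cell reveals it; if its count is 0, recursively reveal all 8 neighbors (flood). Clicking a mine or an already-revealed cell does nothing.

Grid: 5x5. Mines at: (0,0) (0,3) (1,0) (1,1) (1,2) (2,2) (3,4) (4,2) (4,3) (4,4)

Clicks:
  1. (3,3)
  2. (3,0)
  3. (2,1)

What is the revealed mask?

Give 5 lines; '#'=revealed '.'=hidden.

Click 1 (3,3) count=5: revealed 1 new [(3,3)] -> total=1
Click 2 (3,0) count=0: revealed 6 new [(2,0) (2,1) (3,0) (3,1) (4,0) (4,1)] -> total=7
Click 3 (2,1) count=4: revealed 0 new [(none)] -> total=7

Answer: .....
.....
##...
##.#.
##...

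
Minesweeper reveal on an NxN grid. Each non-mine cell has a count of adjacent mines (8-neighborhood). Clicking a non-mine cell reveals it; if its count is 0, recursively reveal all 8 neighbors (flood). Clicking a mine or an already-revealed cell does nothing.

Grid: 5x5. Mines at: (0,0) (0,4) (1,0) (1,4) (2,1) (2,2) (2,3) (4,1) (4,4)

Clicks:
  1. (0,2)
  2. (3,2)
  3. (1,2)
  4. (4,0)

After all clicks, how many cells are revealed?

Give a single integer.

Answer: 8

Derivation:
Click 1 (0,2) count=0: revealed 6 new [(0,1) (0,2) (0,3) (1,1) (1,2) (1,3)] -> total=6
Click 2 (3,2) count=4: revealed 1 new [(3,2)] -> total=7
Click 3 (1,2) count=3: revealed 0 new [(none)] -> total=7
Click 4 (4,0) count=1: revealed 1 new [(4,0)] -> total=8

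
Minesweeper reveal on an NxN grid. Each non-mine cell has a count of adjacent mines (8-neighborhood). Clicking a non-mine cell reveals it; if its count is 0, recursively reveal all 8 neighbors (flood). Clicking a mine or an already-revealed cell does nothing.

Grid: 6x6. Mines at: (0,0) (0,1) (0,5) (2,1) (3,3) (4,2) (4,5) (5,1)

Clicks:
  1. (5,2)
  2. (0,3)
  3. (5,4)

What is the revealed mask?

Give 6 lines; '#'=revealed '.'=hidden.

Click 1 (5,2) count=2: revealed 1 new [(5,2)] -> total=1
Click 2 (0,3) count=0: revealed 9 new [(0,2) (0,3) (0,4) (1,2) (1,3) (1,4) (2,2) (2,3) (2,4)] -> total=10
Click 3 (5,4) count=1: revealed 1 new [(5,4)] -> total=11

Answer: ..###.
..###.
..###.
......
......
..#.#.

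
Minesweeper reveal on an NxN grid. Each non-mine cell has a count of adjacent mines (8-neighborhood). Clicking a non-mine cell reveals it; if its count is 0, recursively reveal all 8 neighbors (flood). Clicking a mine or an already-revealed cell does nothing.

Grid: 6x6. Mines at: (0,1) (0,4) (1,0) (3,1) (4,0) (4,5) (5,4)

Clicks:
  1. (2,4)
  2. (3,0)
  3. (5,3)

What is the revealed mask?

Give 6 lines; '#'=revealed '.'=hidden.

Click 1 (2,4) count=0: revealed 15 new [(1,2) (1,3) (1,4) (1,5) (2,2) (2,3) (2,4) (2,5) (3,2) (3,3) (3,4) (3,5) (4,2) (4,3) (4,4)] -> total=15
Click 2 (3,0) count=2: revealed 1 new [(3,0)] -> total=16
Click 3 (5,3) count=1: revealed 1 new [(5,3)] -> total=17

Answer: ......
..####
..####
#.####
..###.
...#..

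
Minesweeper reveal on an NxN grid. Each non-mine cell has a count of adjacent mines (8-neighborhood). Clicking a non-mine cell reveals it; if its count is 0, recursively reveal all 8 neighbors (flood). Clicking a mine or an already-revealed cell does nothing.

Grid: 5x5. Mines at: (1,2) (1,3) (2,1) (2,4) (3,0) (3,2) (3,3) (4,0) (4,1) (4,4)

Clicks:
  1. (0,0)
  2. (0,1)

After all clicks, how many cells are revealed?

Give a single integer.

Click 1 (0,0) count=0: revealed 4 new [(0,0) (0,1) (1,0) (1,1)] -> total=4
Click 2 (0,1) count=1: revealed 0 new [(none)] -> total=4

Answer: 4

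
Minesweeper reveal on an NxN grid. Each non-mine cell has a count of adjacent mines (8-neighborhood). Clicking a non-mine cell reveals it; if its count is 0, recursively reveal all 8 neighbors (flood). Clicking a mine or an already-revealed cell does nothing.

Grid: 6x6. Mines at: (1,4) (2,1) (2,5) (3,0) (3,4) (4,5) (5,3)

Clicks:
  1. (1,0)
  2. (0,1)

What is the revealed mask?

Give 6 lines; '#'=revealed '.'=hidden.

Answer: ####..
####..
......
......
......
......

Derivation:
Click 1 (1,0) count=1: revealed 1 new [(1,0)] -> total=1
Click 2 (0,1) count=0: revealed 7 new [(0,0) (0,1) (0,2) (0,3) (1,1) (1,2) (1,3)] -> total=8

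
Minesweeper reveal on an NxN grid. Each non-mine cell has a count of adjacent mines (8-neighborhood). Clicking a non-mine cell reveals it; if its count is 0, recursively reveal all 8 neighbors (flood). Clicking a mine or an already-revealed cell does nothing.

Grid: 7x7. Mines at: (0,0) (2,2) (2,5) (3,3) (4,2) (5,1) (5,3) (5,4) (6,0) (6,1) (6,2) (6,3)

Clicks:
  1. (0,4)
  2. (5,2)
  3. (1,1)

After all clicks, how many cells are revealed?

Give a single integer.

Click 1 (0,4) count=0: revealed 12 new [(0,1) (0,2) (0,3) (0,4) (0,5) (0,6) (1,1) (1,2) (1,3) (1,4) (1,5) (1,6)] -> total=12
Click 2 (5,2) count=6: revealed 1 new [(5,2)] -> total=13
Click 3 (1,1) count=2: revealed 0 new [(none)] -> total=13

Answer: 13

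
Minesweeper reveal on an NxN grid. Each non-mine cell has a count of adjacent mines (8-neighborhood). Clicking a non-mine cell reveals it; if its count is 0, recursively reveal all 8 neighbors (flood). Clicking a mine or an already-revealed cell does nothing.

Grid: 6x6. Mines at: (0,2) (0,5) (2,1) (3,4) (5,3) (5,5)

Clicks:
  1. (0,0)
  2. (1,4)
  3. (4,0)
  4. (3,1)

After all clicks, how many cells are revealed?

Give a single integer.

Answer: 14

Derivation:
Click 1 (0,0) count=0: revealed 4 new [(0,0) (0,1) (1,0) (1,1)] -> total=4
Click 2 (1,4) count=1: revealed 1 new [(1,4)] -> total=5
Click 3 (4,0) count=0: revealed 9 new [(3,0) (3,1) (3,2) (4,0) (4,1) (4,2) (5,0) (5,1) (5,2)] -> total=14
Click 4 (3,1) count=1: revealed 0 new [(none)] -> total=14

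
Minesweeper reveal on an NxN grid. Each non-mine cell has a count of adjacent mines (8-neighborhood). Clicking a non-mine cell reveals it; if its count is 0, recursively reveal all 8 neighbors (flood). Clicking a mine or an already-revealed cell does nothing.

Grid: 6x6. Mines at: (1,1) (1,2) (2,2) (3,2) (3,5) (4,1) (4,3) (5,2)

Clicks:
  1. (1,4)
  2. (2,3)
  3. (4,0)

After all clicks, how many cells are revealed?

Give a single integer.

Click 1 (1,4) count=0: revealed 9 new [(0,3) (0,4) (0,5) (1,3) (1,4) (1,5) (2,3) (2,4) (2,5)] -> total=9
Click 2 (2,3) count=3: revealed 0 new [(none)] -> total=9
Click 3 (4,0) count=1: revealed 1 new [(4,0)] -> total=10

Answer: 10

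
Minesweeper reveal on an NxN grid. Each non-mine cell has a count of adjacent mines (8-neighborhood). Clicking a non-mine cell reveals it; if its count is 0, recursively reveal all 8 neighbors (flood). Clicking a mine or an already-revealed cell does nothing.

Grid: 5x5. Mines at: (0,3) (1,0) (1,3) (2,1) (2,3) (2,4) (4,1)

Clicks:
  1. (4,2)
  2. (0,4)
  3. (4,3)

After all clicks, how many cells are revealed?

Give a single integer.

Answer: 7

Derivation:
Click 1 (4,2) count=1: revealed 1 new [(4,2)] -> total=1
Click 2 (0,4) count=2: revealed 1 new [(0,4)] -> total=2
Click 3 (4,3) count=0: revealed 5 new [(3,2) (3,3) (3,4) (4,3) (4,4)] -> total=7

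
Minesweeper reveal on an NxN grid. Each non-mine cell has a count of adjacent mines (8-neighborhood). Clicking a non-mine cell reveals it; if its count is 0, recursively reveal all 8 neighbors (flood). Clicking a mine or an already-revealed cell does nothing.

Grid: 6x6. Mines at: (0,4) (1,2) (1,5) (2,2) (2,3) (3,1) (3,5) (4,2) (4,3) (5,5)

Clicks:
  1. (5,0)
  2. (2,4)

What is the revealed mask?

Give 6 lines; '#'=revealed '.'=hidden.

Answer: ......
......
....#.
......
##....
##....

Derivation:
Click 1 (5,0) count=0: revealed 4 new [(4,0) (4,1) (5,0) (5,1)] -> total=4
Click 2 (2,4) count=3: revealed 1 new [(2,4)] -> total=5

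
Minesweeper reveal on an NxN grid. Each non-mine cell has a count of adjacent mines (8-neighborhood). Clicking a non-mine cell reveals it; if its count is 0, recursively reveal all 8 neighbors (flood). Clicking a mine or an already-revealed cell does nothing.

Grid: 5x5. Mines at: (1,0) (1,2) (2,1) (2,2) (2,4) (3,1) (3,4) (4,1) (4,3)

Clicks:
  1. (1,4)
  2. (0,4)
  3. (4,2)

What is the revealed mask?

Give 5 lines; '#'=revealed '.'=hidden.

Click 1 (1,4) count=1: revealed 1 new [(1,4)] -> total=1
Click 2 (0,4) count=0: revealed 3 new [(0,3) (0,4) (1,3)] -> total=4
Click 3 (4,2) count=3: revealed 1 new [(4,2)] -> total=5

Answer: ...##
...##
.....
.....
..#..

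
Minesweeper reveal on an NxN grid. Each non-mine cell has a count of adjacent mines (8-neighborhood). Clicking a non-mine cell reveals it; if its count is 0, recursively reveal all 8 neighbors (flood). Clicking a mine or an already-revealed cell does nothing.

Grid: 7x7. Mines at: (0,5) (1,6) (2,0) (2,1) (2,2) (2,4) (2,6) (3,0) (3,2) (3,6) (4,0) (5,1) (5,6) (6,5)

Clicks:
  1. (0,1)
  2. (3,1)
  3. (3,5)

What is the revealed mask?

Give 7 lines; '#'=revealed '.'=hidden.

Click 1 (0,1) count=0: revealed 10 new [(0,0) (0,1) (0,2) (0,3) (0,4) (1,0) (1,1) (1,2) (1,3) (1,4)] -> total=10
Click 2 (3,1) count=6: revealed 1 new [(3,1)] -> total=11
Click 3 (3,5) count=3: revealed 1 new [(3,5)] -> total=12

Answer: #####..
#####..
.......
.#...#.
.......
.......
.......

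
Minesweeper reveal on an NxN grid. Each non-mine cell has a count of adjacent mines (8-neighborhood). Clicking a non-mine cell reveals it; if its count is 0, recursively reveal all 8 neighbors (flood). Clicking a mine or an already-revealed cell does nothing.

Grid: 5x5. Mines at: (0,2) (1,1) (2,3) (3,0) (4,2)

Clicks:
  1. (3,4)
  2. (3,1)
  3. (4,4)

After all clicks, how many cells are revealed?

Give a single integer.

Answer: 5

Derivation:
Click 1 (3,4) count=1: revealed 1 new [(3,4)] -> total=1
Click 2 (3,1) count=2: revealed 1 new [(3,1)] -> total=2
Click 3 (4,4) count=0: revealed 3 new [(3,3) (4,3) (4,4)] -> total=5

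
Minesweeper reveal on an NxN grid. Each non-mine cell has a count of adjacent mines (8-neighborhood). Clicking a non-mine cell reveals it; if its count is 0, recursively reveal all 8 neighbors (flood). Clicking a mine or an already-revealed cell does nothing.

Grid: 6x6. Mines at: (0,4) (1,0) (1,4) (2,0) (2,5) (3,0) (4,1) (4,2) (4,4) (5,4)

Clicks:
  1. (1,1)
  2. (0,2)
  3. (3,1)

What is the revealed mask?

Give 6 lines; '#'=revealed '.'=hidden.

Click 1 (1,1) count=2: revealed 1 new [(1,1)] -> total=1
Click 2 (0,2) count=0: revealed 11 new [(0,1) (0,2) (0,3) (1,2) (1,3) (2,1) (2,2) (2,3) (3,1) (3,2) (3,3)] -> total=12
Click 3 (3,1) count=4: revealed 0 new [(none)] -> total=12

Answer: .###..
.###..
.###..
.###..
......
......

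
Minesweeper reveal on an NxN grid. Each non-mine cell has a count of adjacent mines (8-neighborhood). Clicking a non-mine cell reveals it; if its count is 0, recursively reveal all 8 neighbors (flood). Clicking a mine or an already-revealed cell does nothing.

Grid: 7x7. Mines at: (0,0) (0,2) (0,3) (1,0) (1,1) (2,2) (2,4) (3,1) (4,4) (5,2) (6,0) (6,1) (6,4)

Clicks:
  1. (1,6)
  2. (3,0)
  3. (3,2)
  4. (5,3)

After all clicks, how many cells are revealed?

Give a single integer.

Click 1 (1,6) count=0: revealed 16 new [(0,4) (0,5) (0,6) (1,4) (1,5) (1,6) (2,5) (2,6) (3,5) (3,6) (4,5) (4,6) (5,5) (5,6) (6,5) (6,6)] -> total=16
Click 2 (3,0) count=1: revealed 1 new [(3,0)] -> total=17
Click 3 (3,2) count=2: revealed 1 new [(3,2)] -> total=18
Click 4 (5,3) count=3: revealed 1 new [(5,3)] -> total=19

Answer: 19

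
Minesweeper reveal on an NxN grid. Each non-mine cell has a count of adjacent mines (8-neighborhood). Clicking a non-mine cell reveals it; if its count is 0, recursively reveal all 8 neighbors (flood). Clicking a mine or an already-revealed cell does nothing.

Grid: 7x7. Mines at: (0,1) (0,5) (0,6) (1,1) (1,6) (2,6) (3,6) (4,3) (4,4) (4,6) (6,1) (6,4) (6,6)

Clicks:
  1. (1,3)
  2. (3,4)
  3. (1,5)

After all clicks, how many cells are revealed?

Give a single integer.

Answer: 15

Derivation:
Click 1 (1,3) count=0: revealed 15 new [(0,2) (0,3) (0,4) (1,2) (1,3) (1,4) (1,5) (2,2) (2,3) (2,4) (2,5) (3,2) (3,3) (3,4) (3,5)] -> total=15
Click 2 (3,4) count=2: revealed 0 new [(none)] -> total=15
Click 3 (1,5) count=4: revealed 0 new [(none)] -> total=15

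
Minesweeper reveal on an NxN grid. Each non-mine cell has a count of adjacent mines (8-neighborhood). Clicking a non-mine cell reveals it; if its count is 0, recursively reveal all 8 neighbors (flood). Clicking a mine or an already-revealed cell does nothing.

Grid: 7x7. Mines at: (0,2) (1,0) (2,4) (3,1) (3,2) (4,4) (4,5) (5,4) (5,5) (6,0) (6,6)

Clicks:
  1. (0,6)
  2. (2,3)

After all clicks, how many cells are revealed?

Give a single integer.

Answer: 13

Derivation:
Click 1 (0,6) count=0: revealed 12 new [(0,3) (0,4) (0,5) (0,6) (1,3) (1,4) (1,5) (1,6) (2,5) (2,6) (3,5) (3,6)] -> total=12
Click 2 (2,3) count=2: revealed 1 new [(2,3)] -> total=13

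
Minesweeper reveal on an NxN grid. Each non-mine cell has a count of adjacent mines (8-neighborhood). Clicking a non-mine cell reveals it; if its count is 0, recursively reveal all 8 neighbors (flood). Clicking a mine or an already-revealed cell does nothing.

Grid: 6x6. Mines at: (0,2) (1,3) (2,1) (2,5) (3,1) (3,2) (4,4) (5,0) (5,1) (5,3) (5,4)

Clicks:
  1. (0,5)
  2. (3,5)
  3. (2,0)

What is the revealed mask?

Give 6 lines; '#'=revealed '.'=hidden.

Answer: ....##
....##
#.....
.....#
......
......

Derivation:
Click 1 (0,5) count=0: revealed 4 new [(0,4) (0,5) (1,4) (1,5)] -> total=4
Click 2 (3,5) count=2: revealed 1 new [(3,5)] -> total=5
Click 3 (2,0) count=2: revealed 1 new [(2,0)] -> total=6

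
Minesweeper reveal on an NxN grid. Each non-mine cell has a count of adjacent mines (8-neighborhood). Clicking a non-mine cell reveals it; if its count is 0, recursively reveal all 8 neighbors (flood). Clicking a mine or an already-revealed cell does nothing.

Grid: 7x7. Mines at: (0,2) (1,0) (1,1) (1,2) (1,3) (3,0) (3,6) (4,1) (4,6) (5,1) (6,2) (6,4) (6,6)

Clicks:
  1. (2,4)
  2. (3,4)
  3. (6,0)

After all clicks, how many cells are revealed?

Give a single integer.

Answer: 17

Derivation:
Click 1 (2,4) count=1: revealed 1 new [(2,4)] -> total=1
Click 2 (3,4) count=0: revealed 15 new [(2,2) (2,3) (2,5) (3,2) (3,3) (3,4) (3,5) (4,2) (4,3) (4,4) (4,5) (5,2) (5,3) (5,4) (5,5)] -> total=16
Click 3 (6,0) count=1: revealed 1 new [(6,0)] -> total=17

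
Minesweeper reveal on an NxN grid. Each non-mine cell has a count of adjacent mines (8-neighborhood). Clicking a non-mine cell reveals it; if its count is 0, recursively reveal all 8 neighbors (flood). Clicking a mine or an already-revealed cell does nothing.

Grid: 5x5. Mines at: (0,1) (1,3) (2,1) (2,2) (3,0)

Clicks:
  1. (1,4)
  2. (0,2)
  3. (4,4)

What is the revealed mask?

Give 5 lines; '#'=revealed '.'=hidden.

Click 1 (1,4) count=1: revealed 1 new [(1,4)] -> total=1
Click 2 (0,2) count=2: revealed 1 new [(0,2)] -> total=2
Click 3 (4,4) count=0: revealed 10 new [(2,3) (2,4) (3,1) (3,2) (3,3) (3,4) (4,1) (4,2) (4,3) (4,4)] -> total=12

Answer: ..#..
....#
...##
.####
.####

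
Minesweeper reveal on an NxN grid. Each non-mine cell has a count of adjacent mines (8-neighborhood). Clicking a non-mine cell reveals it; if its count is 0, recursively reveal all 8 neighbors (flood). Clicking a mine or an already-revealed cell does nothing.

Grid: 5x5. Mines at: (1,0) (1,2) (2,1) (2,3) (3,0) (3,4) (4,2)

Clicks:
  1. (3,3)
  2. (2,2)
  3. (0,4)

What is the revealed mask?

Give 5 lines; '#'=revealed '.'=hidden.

Answer: ...##
...##
..#..
...#.
.....

Derivation:
Click 1 (3,3) count=3: revealed 1 new [(3,3)] -> total=1
Click 2 (2,2) count=3: revealed 1 new [(2,2)] -> total=2
Click 3 (0,4) count=0: revealed 4 new [(0,3) (0,4) (1,3) (1,4)] -> total=6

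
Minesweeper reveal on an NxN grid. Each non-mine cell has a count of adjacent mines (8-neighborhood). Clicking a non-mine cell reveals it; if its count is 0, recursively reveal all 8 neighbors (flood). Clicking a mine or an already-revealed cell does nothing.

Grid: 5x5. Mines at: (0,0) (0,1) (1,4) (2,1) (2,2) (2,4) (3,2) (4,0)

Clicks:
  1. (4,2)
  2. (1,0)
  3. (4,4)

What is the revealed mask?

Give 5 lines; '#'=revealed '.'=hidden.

Answer: .....
#....
.....
...##
..###

Derivation:
Click 1 (4,2) count=1: revealed 1 new [(4,2)] -> total=1
Click 2 (1,0) count=3: revealed 1 new [(1,0)] -> total=2
Click 3 (4,4) count=0: revealed 4 new [(3,3) (3,4) (4,3) (4,4)] -> total=6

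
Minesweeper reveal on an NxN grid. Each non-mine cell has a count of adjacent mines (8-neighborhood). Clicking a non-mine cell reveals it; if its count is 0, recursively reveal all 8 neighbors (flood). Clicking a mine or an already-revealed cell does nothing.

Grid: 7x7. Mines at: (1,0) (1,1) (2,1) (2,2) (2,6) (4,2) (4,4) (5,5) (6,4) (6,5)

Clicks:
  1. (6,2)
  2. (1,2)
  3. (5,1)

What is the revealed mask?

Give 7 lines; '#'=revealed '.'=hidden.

Answer: .......
..#....
.......
##.....
##.....
####...
####...

Derivation:
Click 1 (6,2) count=0: revealed 12 new [(3,0) (3,1) (4,0) (4,1) (5,0) (5,1) (5,2) (5,3) (6,0) (6,1) (6,2) (6,3)] -> total=12
Click 2 (1,2) count=3: revealed 1 new [(1,2)] -> total=13
Click 3 (5,1) count=1: revealed 0 new [(none)] -> total=13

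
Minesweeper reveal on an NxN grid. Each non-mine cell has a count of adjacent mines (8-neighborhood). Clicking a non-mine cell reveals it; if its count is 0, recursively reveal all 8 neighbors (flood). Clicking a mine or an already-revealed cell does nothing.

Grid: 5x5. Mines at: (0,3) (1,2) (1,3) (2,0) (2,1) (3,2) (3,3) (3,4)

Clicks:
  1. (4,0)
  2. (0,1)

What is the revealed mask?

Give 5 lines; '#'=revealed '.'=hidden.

Answer: .#...
.....
.....
##...
##...

Derivation:
Click 1 (4,0) count=0: revealed 4 new [(3,0) (3,1) (4,0) (4,1)] -> total=4
Click 2 (0,1) count=1: revealed 1 new [(0,1)] -> total=5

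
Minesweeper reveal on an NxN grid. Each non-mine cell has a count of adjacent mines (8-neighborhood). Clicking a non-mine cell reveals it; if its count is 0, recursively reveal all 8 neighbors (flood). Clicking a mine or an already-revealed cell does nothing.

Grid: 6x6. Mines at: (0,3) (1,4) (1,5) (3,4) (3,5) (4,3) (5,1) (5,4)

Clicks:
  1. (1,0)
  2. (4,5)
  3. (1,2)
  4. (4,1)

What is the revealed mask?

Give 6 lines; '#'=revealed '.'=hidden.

Click 1 (1,0) count=0: revealed 18 new [(0,0) (0,1) (0,2) (1,0) (1,1) (1,2) (1,3) (2,0) (2,1) (2,2) (2,3) (3,0) (3,1) (3,2) (3,3) (4,0) (4,1) (4,2)] -> total=18
Click 2 (4,5) count=3: revealed 1 new [(4,5)] -> total=19
Click 3 (1,2) count=1: revealed 0 new [(none)] -> total=19
Click 4 (4,1) count=1: revealed 0 new [(none)] -> total=19

Answer: ###...
####..
####..
####..
###..#
......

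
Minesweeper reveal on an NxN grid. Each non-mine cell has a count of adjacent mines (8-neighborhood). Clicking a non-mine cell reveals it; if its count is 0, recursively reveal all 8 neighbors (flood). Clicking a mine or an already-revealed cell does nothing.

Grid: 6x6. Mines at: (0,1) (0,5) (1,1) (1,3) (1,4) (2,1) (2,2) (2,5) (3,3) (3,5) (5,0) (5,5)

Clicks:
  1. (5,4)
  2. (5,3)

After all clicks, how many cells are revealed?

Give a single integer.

Answer: 8

Derivation:
Click 1 (5,4) count=1: revealed 1 new [(5,4)] -> total=1
Click 2 (5,3) count=0: revealed 7 new [(4,1) (4,2) (4,3) (4,4) (5,1) (5,2) (5,3)] -> total=8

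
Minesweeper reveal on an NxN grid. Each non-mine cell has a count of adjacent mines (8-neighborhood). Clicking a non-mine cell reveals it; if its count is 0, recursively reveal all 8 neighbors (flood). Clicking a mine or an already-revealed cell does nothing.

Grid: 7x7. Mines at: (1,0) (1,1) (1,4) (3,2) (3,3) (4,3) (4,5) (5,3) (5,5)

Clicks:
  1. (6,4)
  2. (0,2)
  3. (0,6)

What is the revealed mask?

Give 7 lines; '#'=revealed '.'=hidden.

Answer: ..#..##
.....##
.....##
.....##
.......
.......
....#..

Derivation:
Click 1 (6,4) count=2: revealed 1 new [(6,4)] -> total=1
Click 2 (0,2) count=1: revealed 1 new [(0,2)] -> total=2
Click 3 (0,6) count=0: revealed 8 new [(0,5) (0,6) (1,5) (1,6) (2,5) (2,6) (3,5) (3,6)] -> total=10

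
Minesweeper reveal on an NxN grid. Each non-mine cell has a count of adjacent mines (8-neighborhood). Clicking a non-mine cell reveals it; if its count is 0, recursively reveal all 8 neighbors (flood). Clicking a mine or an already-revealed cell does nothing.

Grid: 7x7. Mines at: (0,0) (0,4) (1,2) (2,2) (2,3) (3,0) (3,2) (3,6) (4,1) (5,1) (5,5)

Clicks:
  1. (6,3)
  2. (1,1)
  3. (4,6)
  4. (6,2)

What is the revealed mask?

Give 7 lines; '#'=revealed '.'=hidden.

Click 1 (6,3) count=0: revealed 9 new [(4,2) (4,3) (4,4) (5,2) (5,3) (5,4) (6,2) (6,3) (6,4)] -> total=9
Click 2 (1,1) count=3: revealed 1 new [(1,1)] -> total=10
Click 3 (4,6) count=2: revealed 1 new [(4,6)] -> total=11
Click 4 (6,2) count=1: revealed 0 new [(none)] -> total=11

Answer: .......
.#.....
.......
.......
..###.#
..###..
..###..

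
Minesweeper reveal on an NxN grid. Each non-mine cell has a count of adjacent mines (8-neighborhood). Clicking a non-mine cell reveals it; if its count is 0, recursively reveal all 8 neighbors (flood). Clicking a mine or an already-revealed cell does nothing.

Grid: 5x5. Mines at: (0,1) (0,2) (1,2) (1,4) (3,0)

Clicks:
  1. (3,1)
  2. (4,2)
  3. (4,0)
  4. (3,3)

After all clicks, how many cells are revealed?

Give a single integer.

Answer: 13

Derivation:
Click 1 (3,1) count=1: revealed 1 new [(3,1)] -> total=1
Click 2 (4,2) count=0: revealed 11 new [(2,1) (2,2) (2,3) (2,4) (3,2) (3,3) (3,4) (4,1) (4,2) (4,3) (4,4)] -> total=12
Click 3 (4,0) count=1: revealed 1 new [(4,0)] -> total=13
Click 4 (3,3) count=0: revealed 0 new [(none)] -> total=13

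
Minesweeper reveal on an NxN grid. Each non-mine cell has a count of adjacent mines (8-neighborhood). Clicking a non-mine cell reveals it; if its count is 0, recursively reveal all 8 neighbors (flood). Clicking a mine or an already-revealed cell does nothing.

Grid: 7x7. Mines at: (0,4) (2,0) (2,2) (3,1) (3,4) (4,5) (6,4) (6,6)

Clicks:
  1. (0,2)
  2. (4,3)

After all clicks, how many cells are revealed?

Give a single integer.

Click 1 (0,2) count=0: revealed 8 new [(0,0) (0,1) (0,2) (0,3) (1,0) (1,1) (1,2) (1,3)] -> total=8
Click 2 (4,3) count=1: revealed 1 new [(4,3)] -> total=9

Answer: 9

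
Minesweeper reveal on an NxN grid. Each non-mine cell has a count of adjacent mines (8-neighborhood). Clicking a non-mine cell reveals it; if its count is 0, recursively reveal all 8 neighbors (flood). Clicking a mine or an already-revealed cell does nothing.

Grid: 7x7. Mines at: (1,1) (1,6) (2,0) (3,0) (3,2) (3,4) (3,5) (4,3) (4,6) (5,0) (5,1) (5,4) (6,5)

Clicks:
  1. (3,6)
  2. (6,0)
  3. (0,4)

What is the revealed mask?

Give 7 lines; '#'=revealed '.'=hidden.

Answer: ..####.
..####.
..####.
......#
.......
.......
#......

Derivation:
Click 1 (3,6) count=2: revealed 1 new [(3,6)] -> total=1
Click 2 (6,0) count=2: revealed 1 new [(6,0)] -> total=2
Click 3 (0,4) count=0: revealed 12 new [(0,2) (0,3) (0,4) (0,5) (1,2) (1,3) (1,4) (1,5) (2,2) (2,3) (2,4) (2,5)] -> total=14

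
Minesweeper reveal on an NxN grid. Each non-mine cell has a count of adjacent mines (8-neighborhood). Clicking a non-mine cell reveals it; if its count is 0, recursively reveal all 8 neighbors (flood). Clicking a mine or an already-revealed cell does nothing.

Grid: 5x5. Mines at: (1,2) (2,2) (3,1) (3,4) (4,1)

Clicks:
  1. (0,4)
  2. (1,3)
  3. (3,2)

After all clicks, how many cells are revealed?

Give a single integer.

Answer: 7

Derivation:
Click 1 (0,4) count=0: revealed 6 new [(0,3) (0,4) (1,3) (1,4) (2,3) (2,4)] -> total=6
Click 2 (1,3) count=2: revealed 0 new [(none)] -> total=6
Click 3 (3,2) count=3: revealed 1 new [(3,2)] -> total=7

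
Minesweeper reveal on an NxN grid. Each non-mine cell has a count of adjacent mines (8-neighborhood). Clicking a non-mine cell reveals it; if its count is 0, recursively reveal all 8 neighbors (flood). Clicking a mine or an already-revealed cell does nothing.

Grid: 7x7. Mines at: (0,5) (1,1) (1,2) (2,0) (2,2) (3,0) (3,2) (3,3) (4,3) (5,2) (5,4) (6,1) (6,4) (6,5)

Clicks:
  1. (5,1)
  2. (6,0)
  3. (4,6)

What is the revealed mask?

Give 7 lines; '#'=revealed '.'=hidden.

Answer: .......
....###
....###
....###
....###
.#...##
#......

Derivation:
Click 1 (5,1) count=2: revealed 1 new [(5,1)] -> total=1
Click 2 (6,0) count=1: revealed 1 new [(6,0)] -> total=2
Click 3 (4,6) count=0: revealed 14 new [(1,4) (1,5) (1,6) (2,4) (2,5) (2,6) (3,4) (3,5) (3,6) (4,4) (4,5) (4,6) (5,5) (5,6)] -> total=16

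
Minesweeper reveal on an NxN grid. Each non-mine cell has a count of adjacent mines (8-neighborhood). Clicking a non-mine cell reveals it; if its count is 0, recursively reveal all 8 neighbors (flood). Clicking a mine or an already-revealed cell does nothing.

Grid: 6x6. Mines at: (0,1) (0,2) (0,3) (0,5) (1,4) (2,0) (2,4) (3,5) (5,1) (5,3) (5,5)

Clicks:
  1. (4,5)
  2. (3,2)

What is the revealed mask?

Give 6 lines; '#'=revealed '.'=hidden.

Answer: ......
.###..
.###..
.###..
.###.#
......

Derivation:
Click 1 (4,5) count=2: revealed 1 new [(4,5)] -> total=1
Click 2 (3,2) count=0: revealed 12 new [(1,1) (1,2) (1,3) (2,1) (2,2) (2,3) (3,1) (3,2) (3,3) (4,1) (4,2) (4,3)] -> total=13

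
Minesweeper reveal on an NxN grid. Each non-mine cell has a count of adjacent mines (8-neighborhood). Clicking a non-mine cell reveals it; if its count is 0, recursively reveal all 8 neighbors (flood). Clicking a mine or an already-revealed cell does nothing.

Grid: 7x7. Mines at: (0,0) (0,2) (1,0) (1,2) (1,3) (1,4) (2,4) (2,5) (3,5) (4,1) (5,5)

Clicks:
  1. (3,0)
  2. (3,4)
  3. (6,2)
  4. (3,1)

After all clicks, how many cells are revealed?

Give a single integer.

Answer: 18

Derivation:
Click 1 (3,0) count=1: revealed 1 new [(3,0)] -> total=1
Click 2 (3,4) count=3: revealed 1 new [(3,4)] -> total=2
Click 3 (6,2) count=0: revealed 15 new [(3,2) (3,3) (4,2) (4,3) (4,4) (5,0) (5,1) (5,2) (5,3) (5,4) (6,0) (6,1) (6,2) (6,3) (6,4)] -> total=17
Click 4 (3,1) count=1: revealed 1 new [(3,1)] -> total=18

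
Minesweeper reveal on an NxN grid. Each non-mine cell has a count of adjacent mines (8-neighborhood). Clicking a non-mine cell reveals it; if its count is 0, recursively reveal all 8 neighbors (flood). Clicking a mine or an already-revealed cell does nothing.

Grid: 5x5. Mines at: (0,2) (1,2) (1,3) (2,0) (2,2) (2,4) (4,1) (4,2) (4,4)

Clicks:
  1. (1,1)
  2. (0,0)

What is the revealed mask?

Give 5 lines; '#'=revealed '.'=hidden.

Click 1 (1,1) count=4: revealed 1 new [(1,1)] -> total=1
Click 2 (0,0) count=0: revealed 3 new [(0,0) (0,1) (1,0)] -> total=4

Answer: ##...
##...
.....
.....
.....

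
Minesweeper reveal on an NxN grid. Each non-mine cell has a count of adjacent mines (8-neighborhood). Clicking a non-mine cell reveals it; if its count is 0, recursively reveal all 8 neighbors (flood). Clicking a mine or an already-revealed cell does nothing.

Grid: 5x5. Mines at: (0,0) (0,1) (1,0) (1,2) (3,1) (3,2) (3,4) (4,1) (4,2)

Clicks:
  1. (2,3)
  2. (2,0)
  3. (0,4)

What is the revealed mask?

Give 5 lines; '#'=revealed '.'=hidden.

Answer: ...##
...##
#..##
.....
.....

Derivation:
Click 1 (2,3) count=3: revealed 1 new [(2,3)] -> total=1
Click 2 (2,0) count=2: revealed 1 new [(2,0)] -> total=2
Click 3 (0,4) count=0: revealed 5 new [(0,3) (0,4) (1,3) (1,4) (2,4)] -> total=7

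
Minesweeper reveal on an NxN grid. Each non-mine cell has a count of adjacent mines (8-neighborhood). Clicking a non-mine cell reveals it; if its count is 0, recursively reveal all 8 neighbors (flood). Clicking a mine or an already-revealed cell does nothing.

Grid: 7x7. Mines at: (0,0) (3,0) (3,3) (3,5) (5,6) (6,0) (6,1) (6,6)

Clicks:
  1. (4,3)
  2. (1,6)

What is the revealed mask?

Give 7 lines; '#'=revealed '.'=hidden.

Answer: .######
.######
.######
.......
...#...
.......
.......

Derivation:
Click 1 (4,3) count=1: revealed 1 new [(4,3)] -> total=1
Click 2 (1,6) count=0: revealed 18 new [(0,1) (0,2) (0,3) (0,4) (0,5) (0,6) (1,1) (1,2) (1,3) (1,4) (1,5) (1,6) (2,1) (2,2) (2,3) (2,4) (2,5) (2,6)] -> total=19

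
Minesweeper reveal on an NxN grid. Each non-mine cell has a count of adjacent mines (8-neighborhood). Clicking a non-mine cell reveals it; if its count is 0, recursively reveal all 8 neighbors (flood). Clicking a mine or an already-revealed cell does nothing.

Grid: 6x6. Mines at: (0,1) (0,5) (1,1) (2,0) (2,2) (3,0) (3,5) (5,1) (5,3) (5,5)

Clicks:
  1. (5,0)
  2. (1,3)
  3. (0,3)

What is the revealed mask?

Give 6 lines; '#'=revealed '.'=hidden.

Answer: ..###.
..###.
......
......
......
#.....

Derivation:
Click 1 (5,0) count=1: revealed 1 new [(5,0)] -> total=1
Click 2 (1,3) count=1: revealed 1 new [(1,3)] -> total=2
Click 3 (0,3) count=0: revealed 5 new [(0,2) (0,3) (0,4) (1,2) (1,4)] -> total=7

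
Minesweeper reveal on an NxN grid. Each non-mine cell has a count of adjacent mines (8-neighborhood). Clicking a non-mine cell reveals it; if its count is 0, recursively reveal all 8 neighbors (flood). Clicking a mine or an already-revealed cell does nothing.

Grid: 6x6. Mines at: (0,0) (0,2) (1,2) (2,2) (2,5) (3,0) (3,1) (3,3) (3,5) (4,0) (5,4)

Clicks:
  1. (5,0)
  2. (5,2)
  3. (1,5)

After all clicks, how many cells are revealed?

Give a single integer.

Click 1 (5,0) count=1: revealed 1 new [(5,0)] -> total=1
Click 2 (5,2) count=0: revealed 6 new [(4,1) (4,2) (4,3) (5,1) (5,2) (5,3)] -> total=7
Click 3 (1,5) count=1: revealed 1 new [(1,5)] -> total=8

Answer: 8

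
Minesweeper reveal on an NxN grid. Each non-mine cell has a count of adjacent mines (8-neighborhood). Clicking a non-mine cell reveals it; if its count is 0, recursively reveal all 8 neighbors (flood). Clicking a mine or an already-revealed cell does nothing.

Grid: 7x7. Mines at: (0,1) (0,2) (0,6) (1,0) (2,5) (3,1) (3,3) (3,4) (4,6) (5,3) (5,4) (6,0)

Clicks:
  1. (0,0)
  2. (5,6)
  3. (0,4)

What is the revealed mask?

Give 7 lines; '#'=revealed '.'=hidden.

Answer: #..###.
...###.
.......
.......
.......
......#
.......

Derivation:
Click 1 (0,0) count=2: revealed 1 new [(0,0)] -> total=1
Click 2 (5,6) count=1: revealed 1 new [(5,6)] -> total=2
Click 3 (0,4) count=0: revealed 6 new [(0,3) (0,4) (0,5) (1,3) (1,4) (1,5)] -> total=8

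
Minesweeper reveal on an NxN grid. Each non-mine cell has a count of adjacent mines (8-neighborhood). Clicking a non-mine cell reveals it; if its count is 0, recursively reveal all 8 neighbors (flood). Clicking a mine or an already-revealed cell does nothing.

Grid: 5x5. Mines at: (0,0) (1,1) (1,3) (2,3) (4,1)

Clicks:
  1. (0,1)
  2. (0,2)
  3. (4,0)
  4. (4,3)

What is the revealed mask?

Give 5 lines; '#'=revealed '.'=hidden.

Answer: .##..
.....
.....
..###
#.###

Derivation:
Click 1 (0,1) count=2: revealed 1 new [(0,1)] -> total=1
Click 2 (0,2) count=2: revealed 1 new [(0,2)] -> total=2
Click 3 (4,0) count=1: revealed 1 new [(4,0)] -> total=3
Click 4 (4,3) count=0: revealed 6 new [(3,2) (3,3) (3,4) (4,2) (4,3) (4,4)] -> total=9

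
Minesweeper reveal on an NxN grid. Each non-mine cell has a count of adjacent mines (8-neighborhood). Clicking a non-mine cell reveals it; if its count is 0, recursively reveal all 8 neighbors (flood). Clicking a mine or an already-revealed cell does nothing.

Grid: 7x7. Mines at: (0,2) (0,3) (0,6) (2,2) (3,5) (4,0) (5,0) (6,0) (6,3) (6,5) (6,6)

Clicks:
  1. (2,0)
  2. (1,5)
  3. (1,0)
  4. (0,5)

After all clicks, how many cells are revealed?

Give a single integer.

Click 1 (2,0) count=0: revealed 8 new [(0,0) (0,1) (1,0) (1,1) (2,0) (2,1) (3,0) (3,1)] -> total=8
Click 2 (1,5) count=1: revealed 1 new [(1,5)] -> total=9
Click 3 (1,0) count=0: revealed 0 new [(none)] -> total=9
Click 4 (0,5) count=1: revealed 1 new [(0,5)] -> total=10

Answer: 10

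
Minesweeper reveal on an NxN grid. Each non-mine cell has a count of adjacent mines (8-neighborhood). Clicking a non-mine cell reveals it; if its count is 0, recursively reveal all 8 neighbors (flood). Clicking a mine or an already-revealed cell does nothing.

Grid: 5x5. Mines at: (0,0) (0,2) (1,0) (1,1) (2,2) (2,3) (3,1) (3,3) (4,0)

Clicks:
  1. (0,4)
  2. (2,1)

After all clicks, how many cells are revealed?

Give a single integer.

Click 1 (0,4) count=0: revealed 4 new [(0,3) (0,4) (1,3) (1,4)] -> total=4
Click 2 (2,1) count=4: revealed 1 new [(2,1)] -> total=5

Answer: 5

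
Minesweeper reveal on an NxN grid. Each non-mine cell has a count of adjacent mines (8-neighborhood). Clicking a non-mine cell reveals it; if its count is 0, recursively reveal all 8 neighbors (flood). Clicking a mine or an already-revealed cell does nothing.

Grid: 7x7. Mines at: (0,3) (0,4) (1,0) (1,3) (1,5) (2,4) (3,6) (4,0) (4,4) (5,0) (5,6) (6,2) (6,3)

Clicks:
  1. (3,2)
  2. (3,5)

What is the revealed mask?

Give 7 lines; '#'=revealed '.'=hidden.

Answer: .......
.......
.###...
.###.#.
.###...
.###...
.......

Derivation:
Click 1 (3,2) count=0: revealed 12 new [(2,1) (2,2) (2,3) (3,1) (3,2) (3,3) (4,1) (4,2) (4,3) (5,1) (5,2) (5,3)] -> total=12
Click 2 (3,5) count=3: revealed 1 new [(3,5)] -> total=13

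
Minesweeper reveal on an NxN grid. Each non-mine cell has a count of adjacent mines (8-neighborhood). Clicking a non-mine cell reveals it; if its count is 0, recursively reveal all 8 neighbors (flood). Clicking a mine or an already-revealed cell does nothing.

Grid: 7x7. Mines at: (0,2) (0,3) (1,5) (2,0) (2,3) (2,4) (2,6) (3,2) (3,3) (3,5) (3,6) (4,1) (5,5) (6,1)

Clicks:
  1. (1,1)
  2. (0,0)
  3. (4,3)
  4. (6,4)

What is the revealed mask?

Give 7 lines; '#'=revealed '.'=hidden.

Click 1 (1,1) count=2: revealed 1 new [(1,1)] -> total=1
Click 2 (0,0) count=0: revealed 3 new [(0,0) (0,1) (1,0)] -> total=4
Click 3 (4,3) count=2: revealed 1 new [(4,3)] -> total=5
Click 4 (6,4) count=1: revealed 1 new [(6,4)] -> total=6

Answer: ##.....
##.....
.......
.......
...#...
.......
....#..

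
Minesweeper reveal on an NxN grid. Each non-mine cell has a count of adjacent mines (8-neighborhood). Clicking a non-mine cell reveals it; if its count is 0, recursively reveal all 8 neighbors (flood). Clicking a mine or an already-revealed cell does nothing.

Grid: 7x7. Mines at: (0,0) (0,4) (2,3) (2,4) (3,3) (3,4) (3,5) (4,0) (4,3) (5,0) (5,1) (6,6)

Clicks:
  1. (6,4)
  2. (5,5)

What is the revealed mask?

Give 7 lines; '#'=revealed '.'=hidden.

Click 1 (6,4) count=0: revealed 8 new [(5,2) (5,3) (5,4) (5,5) (6,2) (6,3) (6,4) (6,5)] -> total=8
Click 2 (5,5) count=1: revealed 0 new [(none)] -> total=8

Answer: .......
.......
.......
.......
.......
..####.
..####.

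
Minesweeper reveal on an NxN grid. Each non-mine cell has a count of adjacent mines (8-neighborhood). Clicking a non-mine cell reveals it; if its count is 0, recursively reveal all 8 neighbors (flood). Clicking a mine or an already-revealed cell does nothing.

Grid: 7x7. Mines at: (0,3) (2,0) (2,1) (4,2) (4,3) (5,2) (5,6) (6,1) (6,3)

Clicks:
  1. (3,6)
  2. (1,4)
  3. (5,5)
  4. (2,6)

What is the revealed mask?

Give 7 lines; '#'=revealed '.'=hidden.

Click 1 (3,6) count=0: revealed 21 new [(0,4) (0,5) (0,6) (1,2) (1,3) (1,4) (1,5) (1,6) (2,2) (2,3) (2,4) (2,5) (2,6) (3,2) (3,3) (3,4) (3,5) (3,6) (4,4) (4,5) (4,6)] -> total=21
Click 2 (1,4) count=1: revealed 0 new [(none)] -> total=21
Click 3 (5,5) count=1: revealed 1 new [(5,5)] -> total=22
Click 4 (2,6) count=0: revealed 0 new [(none)] -> total=22

Answer: ....###
..#####
..#####
..#####
....###
.....#.
.......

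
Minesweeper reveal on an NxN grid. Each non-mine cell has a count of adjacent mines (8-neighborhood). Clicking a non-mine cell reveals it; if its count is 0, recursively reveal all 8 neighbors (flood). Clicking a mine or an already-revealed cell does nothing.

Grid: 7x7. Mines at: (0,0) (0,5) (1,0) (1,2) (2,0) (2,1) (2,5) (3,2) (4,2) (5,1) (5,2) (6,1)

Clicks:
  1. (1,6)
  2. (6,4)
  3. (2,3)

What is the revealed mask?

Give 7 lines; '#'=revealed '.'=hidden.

Answer: .......
......#
...#...
...####
...####
...####
...####

Derivation:
Click 1 (1,6) count=2: revealed 1 new [(1,6)] -> total=1
Click 2 (6,4) count=0: revealed 16 new [(3,3) (3,4) (3,5) (3,6) (4,3) (4,4) (4,5) (4,6) (5,3) (5,4) (5,5) (5,6) (6,3) (6,4) (6,5) (6,6)] -> total=17
Click 3 (2,3) count=2: revealed 1 new [(2,3)] -> total=18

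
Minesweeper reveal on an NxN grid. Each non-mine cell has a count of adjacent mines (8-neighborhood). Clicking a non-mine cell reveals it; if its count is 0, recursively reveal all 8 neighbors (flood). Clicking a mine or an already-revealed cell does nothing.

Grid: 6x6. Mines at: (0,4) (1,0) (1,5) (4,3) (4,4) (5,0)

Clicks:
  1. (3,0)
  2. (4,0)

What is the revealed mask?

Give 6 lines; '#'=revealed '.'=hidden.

Click 1 (3,0) count=0: revealed 20 new [(0,1) (0,2) (0,3) (1,1) (1,2) (1,3) (1,4) (2,0) (2,1) (2,2) (2,3) (2,4) (3,0) (3,1) (3,2) (3,3) (3,4) (4,0) (4,1) (4,2)] -> total=20
Click 2 (4,0) count=1: revealed 0 new [(none)] -> total=20

Answer: .###..
.####.
#####.
#####.
###...
......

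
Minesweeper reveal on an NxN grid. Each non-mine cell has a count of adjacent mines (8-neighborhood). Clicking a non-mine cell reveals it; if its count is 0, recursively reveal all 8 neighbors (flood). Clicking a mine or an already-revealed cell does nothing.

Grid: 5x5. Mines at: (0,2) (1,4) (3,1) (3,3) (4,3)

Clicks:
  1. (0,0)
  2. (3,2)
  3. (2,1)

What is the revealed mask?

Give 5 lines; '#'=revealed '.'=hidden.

Click 1 (0,0) count=0: revealed 6 new [(0,0) (0,1) (1,0) (1,1) (2,0) (2,1)] -> total=6
Click 2 (3,2) count=3: revealed 1 new [(3,2)] -> total=7
Click 3 (2,1) count=1: revealed 0 new [(none)] -> total=7

Answer: ##...
##...
##...
..#..
.....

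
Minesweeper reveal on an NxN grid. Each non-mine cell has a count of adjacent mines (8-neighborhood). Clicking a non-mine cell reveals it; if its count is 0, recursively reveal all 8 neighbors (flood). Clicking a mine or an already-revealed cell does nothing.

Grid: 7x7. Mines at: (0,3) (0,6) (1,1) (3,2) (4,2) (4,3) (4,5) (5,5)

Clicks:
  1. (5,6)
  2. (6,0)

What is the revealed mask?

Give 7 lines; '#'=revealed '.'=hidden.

Answer: .......
.......
##.....
##.....
##.....
#####.#
#####..

Derivation:
Click 1 (5,6) count=2: revealed 1 new [(5,6)] -> total=1
Click 2 (6,0) count=0: revealed 16 new [(2,0) (2,1) (3,0) (3,1) (4,0) (4,1) (5,0) (5,1) (5,2) (5,3) (5,4) (6,0) (6,1) (6,2) (6,3) (6,4)] -> total=17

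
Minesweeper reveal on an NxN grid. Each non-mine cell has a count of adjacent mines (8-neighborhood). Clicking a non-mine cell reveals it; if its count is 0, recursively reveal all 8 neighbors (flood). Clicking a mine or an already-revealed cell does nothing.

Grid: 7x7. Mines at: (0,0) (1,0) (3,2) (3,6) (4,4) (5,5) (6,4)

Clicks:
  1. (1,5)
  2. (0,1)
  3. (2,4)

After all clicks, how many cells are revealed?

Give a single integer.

Answer: 21

Derivation:
Click 1 (1,5) count=0: revealed 21 new [(0,1) (0,2) (0,3) (0,4) (0,5) (0,6) (1,1) (1,2) (1,3) (1,4) (1,5) (1,6) (2,1) (2,2) (2,3) (2,4) (2,5) (2,6) (3,3) (3,4) (3,5)] -> total=21
Click 2 (0,1) count=2: revealed 0 new [(none)] -> total=21
Click 3 (2,4) count=0: revealed 0 new [(none)] -> total=21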